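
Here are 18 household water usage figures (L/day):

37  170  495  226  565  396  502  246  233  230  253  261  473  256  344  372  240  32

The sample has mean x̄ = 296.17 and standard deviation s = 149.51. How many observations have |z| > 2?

Cutoffs: x̄ ± 2s = [-2.85, 595.19].
Every value lies within the cutoffs.

0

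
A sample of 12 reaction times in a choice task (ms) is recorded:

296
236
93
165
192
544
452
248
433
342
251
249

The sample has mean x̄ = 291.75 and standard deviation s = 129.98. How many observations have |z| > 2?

0

Cutoffs: x̄ ± 2s = [31.79, 551.71].
Every value lies within the cutoffs.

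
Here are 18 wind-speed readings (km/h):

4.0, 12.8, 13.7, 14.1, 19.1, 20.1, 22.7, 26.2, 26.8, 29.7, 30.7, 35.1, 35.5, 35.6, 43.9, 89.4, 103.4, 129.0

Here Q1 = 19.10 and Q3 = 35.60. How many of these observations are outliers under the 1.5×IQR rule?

IQR = 16.50; fences at 19.10 − 24.75 = -5.65 and 35.60 + 24.75 = 60.35.
Outside the cutoffs: 89.4, 103.4, 129.0.

3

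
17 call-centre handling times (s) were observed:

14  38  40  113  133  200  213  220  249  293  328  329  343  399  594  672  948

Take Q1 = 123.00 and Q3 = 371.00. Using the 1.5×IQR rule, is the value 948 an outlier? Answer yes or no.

IQR = Q3 − Q1 = 371.00 − 123.00 = 248.00.
Lower fence = Q1 − 1.5·IQR = 123.00 − 372.00 = -249.00.
Upper fence = Q3 + 1.5·IQR = 371.00 + 372.00 = 743.00.
948 lies above the upper fence.

yes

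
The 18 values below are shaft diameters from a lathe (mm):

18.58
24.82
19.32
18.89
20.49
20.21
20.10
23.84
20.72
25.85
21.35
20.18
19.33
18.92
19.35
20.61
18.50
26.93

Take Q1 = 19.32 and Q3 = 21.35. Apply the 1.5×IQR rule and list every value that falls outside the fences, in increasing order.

24.82, 25.85, 26.93

IQR = Q3 − Q1 = 21.35 − 19.32 = 2.03.
Lower fence = Q1 − 1.5·IQR = 19.32 − 3.045 = 16.275.
Upper fence = Q3 + 1.5·IQR = 21.35 + 3.045 = 24.395.
24.82 > 24.395 → outlier.
25.85 > 24.395 → outlier.
26.93 > 24.395 → outlier.
All remaining values lie within [16.275, 24.395].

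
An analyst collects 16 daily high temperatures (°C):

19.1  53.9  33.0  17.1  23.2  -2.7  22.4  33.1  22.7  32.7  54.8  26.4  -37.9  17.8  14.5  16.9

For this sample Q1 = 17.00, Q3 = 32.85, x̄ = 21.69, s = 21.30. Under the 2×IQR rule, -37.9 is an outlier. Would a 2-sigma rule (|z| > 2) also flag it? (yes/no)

yes

z = (-37.9 − 21.69) / 21.30 = -2.80.
|z| = 2.80 > 2.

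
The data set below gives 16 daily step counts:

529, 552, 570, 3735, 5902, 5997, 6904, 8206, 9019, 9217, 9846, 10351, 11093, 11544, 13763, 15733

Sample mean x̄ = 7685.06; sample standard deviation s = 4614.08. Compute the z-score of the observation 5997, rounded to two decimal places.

z = (5997 − 7685.06) / 4614.08 = -0.37.

-0.37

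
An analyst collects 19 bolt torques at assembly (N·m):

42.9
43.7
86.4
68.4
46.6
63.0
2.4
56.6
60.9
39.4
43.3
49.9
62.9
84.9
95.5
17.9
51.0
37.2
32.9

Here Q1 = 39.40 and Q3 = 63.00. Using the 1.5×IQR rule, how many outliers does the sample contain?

IQR = 23.60; fences at 39.40 − 35.40 = 4.00 and 63.00 + 35.40 = 98.40.
Outside the cutoffs: 2.4.

1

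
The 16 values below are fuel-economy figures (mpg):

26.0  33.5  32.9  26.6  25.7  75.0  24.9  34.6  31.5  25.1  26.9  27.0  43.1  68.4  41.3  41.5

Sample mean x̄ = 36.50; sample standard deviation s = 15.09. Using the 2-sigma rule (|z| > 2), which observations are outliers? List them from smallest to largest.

Cutoffs at x̄ ± 2s: 36.50 ± 2·15.09 = [6.32, 66.68].
68.4: z = 2.11, |z| > 2 → outlier.
75.0: z = 2.55, |z| > 2 → outlier.
Every other value lies within [6.32, 66.68].

68.4, 75.0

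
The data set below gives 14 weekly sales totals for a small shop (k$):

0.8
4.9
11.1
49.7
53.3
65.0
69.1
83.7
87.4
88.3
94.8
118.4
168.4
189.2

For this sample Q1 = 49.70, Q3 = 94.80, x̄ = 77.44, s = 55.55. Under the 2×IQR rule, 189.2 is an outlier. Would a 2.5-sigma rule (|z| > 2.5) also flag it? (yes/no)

no

z = (189.2 − 77.44) / 55.55 = 2.01.
|z| = 2.01 ≤ 2.5.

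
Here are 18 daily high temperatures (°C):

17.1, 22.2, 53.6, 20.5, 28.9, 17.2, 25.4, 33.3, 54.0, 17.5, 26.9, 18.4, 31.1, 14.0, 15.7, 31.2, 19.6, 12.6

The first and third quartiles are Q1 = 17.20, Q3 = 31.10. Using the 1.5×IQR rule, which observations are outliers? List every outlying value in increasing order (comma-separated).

53.6, 54.0

IQR = Q3 − Q1 = 31.10 − 17.20 = 13.90.
Lower fence = Q1 − 1.5·IQR = 17.20 − 20.85 = -3.65.
Upper fence = Q3 + 1.5·IQR = 31.10 + 20.85 = 51.95.
53.6 > 51.95 → outlier.
54.0 > 51.95 → outlier.
All remaining values lie within [-3.65, 51.95].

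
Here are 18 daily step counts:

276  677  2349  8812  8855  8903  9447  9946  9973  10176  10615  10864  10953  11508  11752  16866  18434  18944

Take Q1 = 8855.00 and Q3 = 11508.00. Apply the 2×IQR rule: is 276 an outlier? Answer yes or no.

IQR = Q3 − Q1 = 11508.00 − 8855.00 = 2653.00.
Lower fence = Q1 − 2·IQR = 8855.00 − 5306.00 = 3549.00.
Upper fence = Q3 + 2·IQR = 11508.00 + 5306.00 = 16814.00.
276 lies below the lower fence.

yes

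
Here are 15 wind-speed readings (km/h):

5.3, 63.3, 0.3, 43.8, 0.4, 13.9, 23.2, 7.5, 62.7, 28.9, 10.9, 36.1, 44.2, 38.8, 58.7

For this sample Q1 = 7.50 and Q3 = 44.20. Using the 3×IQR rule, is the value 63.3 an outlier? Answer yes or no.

no

IQR = Q3 − Q1 = 44.20 − 7.50 = 36.70.
Lower fence = Q1 − 3·IQR = 7.50 − 110.10 = -102.60.
Upper fence = Q3 + 3·IQR = 44.20 + 110.10 = 154.30.
63.3 lies within [-102.60, 154.30].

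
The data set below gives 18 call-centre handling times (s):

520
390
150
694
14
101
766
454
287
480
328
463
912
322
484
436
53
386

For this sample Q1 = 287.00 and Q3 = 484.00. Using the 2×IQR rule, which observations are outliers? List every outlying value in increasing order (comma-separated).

912

IQR = Q3 − Q1 = 484.00 − 287.00 = 197.00.
Lower fence = Q1 − 2·IQR = 287.00 − 394.00 = -107.00.
Upper fence = Q3 + 2·IQR = 484.00 + 394.00 = 878.00.
912 > 878.00 → outlier.
All remaining values lie within [-107.00, 878.00].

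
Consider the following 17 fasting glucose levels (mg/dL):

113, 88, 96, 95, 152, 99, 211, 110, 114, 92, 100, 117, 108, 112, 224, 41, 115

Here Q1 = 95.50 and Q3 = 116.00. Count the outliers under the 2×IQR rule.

IQR = 20.50; fences at 95.50 − 41.00 = 54.50 and 116.00 + 41.00 = 157.00.
Outside the cutoffs: 41, 211, 224.

3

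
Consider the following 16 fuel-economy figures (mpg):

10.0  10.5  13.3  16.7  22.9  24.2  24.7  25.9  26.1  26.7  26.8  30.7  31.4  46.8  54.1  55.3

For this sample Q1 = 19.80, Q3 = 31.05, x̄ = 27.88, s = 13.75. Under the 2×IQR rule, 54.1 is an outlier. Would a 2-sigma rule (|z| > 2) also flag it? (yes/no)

z = (54.1 − 27.88) / 13.75 = 1.91.
|z| = 1.91 ≤ 2.

no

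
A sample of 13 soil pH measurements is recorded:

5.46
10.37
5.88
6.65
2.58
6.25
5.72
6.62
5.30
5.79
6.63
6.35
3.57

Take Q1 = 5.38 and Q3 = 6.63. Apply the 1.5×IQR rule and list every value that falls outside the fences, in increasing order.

2.58, 10.37

IQR = Q3 − Q1 = 6.63 − 5.38 = 1.25.
Lower fence = Q1 − 1.5·IQR = 5.38 − 1.875 = 3.505.
Upper fence = Q3 + 1.5·IQR = 6.63 + 1.875 = 8.505.
2.58 < 3.505 → outlier.
10.37 > 8.505 → outlier.
All remaining values lie within [3.505, 8.505].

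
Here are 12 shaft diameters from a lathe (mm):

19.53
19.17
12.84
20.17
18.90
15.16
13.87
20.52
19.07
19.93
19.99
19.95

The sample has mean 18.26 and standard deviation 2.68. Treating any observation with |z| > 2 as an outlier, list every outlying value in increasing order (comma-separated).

Cutoffs at x̄ ± 2s: 18.26 ± 2·2.68 = [12.90, 23.62].
12.84: z = -2.02, |z| > 2 → outlier.
Every other value lies within [12.90, 23.62].

12.84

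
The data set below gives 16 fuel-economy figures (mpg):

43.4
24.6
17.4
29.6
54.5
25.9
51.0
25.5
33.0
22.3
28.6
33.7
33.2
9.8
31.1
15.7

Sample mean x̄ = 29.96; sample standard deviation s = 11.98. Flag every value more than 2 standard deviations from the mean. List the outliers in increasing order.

Cutoffs at x̄ ± 2s: 29.96 ± 2·11.98 = [6.00, 53.92].
54.5: z = 2.05, |z| > 2 → outlier.
Every other value lies within [6.00, 53.92].

54.5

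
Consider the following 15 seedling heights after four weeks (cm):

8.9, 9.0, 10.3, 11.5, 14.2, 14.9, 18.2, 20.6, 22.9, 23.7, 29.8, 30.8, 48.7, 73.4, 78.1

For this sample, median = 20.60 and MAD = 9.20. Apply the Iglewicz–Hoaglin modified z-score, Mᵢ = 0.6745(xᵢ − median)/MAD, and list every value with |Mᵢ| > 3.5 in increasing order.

73.4, 78.1

|Mᵢ| > 3.5 ⇔ |xᵢ − 20.60| > 3.5·9.20/0.6745 = 47.74.
So outliers lie outside [-27.14, 68.34].
73.4: M = 3.87 → outlier.
78.1: M = 4.22 → outlier.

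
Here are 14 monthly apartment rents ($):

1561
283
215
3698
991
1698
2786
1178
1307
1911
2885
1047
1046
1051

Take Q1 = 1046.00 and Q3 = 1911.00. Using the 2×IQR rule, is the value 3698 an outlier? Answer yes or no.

yes

IQR = Q3 − Q1 = 1911.00 − 1046.00 = 865.00.
Lower fence = Q1 − 2·IQR = 1046.00 − 1730.00 = -684.00.
Upper fence = Q3 + 2·IQR = 1911.00 + 1730.00 = 3641.00.
3698 lies above the upper fence.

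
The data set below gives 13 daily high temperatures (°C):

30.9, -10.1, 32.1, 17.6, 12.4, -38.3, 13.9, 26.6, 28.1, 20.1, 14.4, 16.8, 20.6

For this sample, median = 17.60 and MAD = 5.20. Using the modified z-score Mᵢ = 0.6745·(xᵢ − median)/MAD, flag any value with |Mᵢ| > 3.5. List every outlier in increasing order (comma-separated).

-38.3, -10.1

|Mᵢ| > 3.5 ⇔ |xᵢ − 17.60| > 3.5·5.20/0.6745 = 26.98.
So outliers lie outside [-9.38, 44.58].
-38.3: M = -7.25 → outlier.
-10.1: M = -3.59 → outlier.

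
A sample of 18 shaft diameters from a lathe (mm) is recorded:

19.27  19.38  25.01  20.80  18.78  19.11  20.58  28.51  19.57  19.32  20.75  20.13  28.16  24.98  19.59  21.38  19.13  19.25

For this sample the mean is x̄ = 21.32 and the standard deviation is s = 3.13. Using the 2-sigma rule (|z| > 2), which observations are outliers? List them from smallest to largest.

28.16, 28.51

Cutoffs at x̄ ± 2s: 21.32 ± 2·3.13 = [15.06, 27.58].
28.16: z = 2.19, |z| > 2 → outlier.
28.51: z = 2.30, |z| > 2 → outlier.
Every other value lies within [15.06, 27.58].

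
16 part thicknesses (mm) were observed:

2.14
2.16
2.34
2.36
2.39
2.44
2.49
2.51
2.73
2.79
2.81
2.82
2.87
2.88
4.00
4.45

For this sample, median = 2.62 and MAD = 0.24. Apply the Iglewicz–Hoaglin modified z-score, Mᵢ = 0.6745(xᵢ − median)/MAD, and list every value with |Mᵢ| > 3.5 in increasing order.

4.00, 4.45

|Mᵢ| > 3.5 ⇔ |xᵢ − 2.62| > 3.5·0.24/0.6745 = 1.25.
So outliers lie outside [1.37, 3.87].
4.00: M = 3.88 → outlier.
4.45: M = 5.14 → outlier.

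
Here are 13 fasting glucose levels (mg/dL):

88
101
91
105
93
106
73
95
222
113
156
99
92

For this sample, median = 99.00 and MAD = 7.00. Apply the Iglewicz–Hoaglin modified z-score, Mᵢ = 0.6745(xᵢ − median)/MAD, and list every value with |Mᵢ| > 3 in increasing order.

156, 222

|Mᵢ| > 3 ⇔ |xᵢ − 99.00| > 3·7.00/0.6745 = 31.13.
So outliers lie outside [67.87, 130.13].
156: M = 5.49 → outlier.
222: M = 11.85 → outlier.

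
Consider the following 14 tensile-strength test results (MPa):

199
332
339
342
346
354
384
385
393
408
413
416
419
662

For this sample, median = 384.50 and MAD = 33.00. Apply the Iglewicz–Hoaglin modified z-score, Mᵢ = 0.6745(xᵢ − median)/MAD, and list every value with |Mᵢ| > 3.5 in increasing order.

|Mᵢ| > 3.5 ⇔ |xᵢ − 384.50| > 3.5·33.00/0.6745 = 171.24.
So outliers lie outside [213.26, 555.74].
199: M = -3.79 → outlier.
662: M = 5.67 → outlier.

199, 662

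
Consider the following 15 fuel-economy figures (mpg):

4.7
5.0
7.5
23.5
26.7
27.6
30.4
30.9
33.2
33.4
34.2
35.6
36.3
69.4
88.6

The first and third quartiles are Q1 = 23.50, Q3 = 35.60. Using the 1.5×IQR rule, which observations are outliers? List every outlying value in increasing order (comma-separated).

IQR = Q3 − Q1 = 35.60 − 23.50 = 12.10.
Lower fence = Q1 − 1.5·IQR = 23.50 − 18.15 = 5.35.
Upper fence = Q3 + 1.5·IQR = 35.60 + 18.15 = 53.75.
4.7 < 5.35 → outlier.
5.0 < 5.35 → outlier.
69.4 > 53.75 → outlier.
88.6 > 53.75 → outlier.
All remaining values lie within [5.35, 53.75].

4.7, 5.0, 69.4, 88.6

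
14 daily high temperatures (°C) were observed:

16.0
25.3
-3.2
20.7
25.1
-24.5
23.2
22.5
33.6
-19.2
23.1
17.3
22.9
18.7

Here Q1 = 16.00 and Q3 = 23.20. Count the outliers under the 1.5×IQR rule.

IQR = 7.20; fences at 16.00 − 10.80 = 5.20 and 23.20 + 10.80 = 34.00.
Outside the cutoffs: -24.5, -19.2, -3.2.

3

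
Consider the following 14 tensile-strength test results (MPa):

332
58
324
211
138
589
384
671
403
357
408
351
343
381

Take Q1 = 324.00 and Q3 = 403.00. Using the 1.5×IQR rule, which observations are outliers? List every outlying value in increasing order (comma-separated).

IQR = Q3 − Q1 = 403.00 − 324.00 = 79.00.
Lower fence = Q1 − 1.5·IQR = 324.00 − 118.50 = 205.50.
Upper fence = Q3 + 1.5·IQR = 403.00 + 118.50 = 521.50.
58 < 205.50 → outlier.
138 < 205.50 → outlier.
589 > 521.50 → outlier.
671 > 521.50 → outlier.
All remaining values lie within [205.50, 521.50].

58, 138, 589, 671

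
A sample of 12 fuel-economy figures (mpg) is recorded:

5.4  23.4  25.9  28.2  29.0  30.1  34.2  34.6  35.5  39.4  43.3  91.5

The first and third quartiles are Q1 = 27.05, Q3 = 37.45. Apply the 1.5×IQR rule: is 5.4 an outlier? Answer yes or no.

IQR = Q3 − Q1 = 37.45 − 27.05 = 10.40.
Lower fence = Q1 − 1.5·IQR = 27.05 − 15.60 = 11.45.
Upper fence = Q3 + 1.5·IQR = 37.45 + 15.60 = 53.05.
5.4 lies below the lower fence.

yes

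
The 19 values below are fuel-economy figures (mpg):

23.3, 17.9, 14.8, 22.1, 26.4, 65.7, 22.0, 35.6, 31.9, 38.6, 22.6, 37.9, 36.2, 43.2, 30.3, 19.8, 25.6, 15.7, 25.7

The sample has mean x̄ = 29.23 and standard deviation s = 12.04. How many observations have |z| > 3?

Cutoffs: x̄ ± 3s = [-6.89, 65.35].
Outside the cutoffs: 65.7.

1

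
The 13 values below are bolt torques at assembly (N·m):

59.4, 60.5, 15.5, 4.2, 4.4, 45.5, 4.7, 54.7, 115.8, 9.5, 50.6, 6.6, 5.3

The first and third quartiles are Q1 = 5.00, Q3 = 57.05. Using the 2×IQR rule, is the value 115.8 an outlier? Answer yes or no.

IQR = Q3 − Q1 = 57.05 − 5.00 = 52.05.
Lower fence = Q1 − 2·IQR = 5.00 − 104.10 = -99.10.
Upper fence = Q3 + 2·IQR = 57.05 + 104.10 = 161.15.
115.8 lies within [-99.10, 161.15].

no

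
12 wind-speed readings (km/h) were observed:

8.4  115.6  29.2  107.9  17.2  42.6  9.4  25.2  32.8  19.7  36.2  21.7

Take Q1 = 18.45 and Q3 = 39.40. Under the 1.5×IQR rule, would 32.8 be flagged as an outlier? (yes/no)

IQR = Q3 − Q1 = 39.40 − 18.45 = 20.95.
Lower fence = Q1 − 1.5·IQR = 18.45 − 31.425 = -12.975.
Upper fence = Q3 + 1.5·IQR = 39.40 + 31.425 = 70.825.
32.8 lies within [-12.975, 70.825].

no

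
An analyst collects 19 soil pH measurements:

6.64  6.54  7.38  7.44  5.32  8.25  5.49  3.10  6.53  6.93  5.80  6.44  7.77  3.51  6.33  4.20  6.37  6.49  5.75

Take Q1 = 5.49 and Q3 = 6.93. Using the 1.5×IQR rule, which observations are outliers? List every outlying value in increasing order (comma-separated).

3.10

IQR = Q3 − Q1 = 6.93 − 5.49 = 1.44.
Lower fence = Q1 − 1.5·IQR = 5.49 − 2.16 = 3.33.
Upper fence = Q3 + 1.5·IQR = 6.93 + 2.16 = 9.09.
3.10 < 3.33 → outlier.
All remaining values lie within [3.33, 9.09].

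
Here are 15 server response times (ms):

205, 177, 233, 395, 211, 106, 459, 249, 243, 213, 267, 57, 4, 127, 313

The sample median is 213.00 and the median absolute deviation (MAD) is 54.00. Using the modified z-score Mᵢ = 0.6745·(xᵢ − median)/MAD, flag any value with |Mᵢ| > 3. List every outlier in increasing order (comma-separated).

|Mᵢ| > 3 ⇔ |xᵢ − 213.00| > 3·54.00/0.6745 = 240.18.
So outliers lie outside [-27.18, 453.18].
459: M = 3.07 → outlier.

459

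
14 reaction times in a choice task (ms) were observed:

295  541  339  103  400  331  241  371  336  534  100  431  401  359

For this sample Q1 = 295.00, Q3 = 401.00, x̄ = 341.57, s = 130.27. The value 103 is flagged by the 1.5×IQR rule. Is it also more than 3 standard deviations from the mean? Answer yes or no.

no

z = (103 − 341.57) / 130.27 = -1.83.
|z| = 1.83 ≤ 3.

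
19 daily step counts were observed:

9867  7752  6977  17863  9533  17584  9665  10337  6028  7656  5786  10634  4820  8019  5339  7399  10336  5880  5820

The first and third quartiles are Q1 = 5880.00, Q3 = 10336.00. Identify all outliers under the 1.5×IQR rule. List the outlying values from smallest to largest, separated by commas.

17584, 17863

IQR = Q3 − Q1 = 10336.00 − 5880.00 = 4456.00.
Lower fence = Q1 − 1.5·IQR = 5880.00 − 6684.00 = -804.00.
Upper fence = Q3 + 1.5·IQR = 10336.00 + 6684.00 = 17020.00.
17584 > 17020.00 → outlier.
17863 > 17020.00 → outlier.
All remaining values lie within [-804.00, 17020.00].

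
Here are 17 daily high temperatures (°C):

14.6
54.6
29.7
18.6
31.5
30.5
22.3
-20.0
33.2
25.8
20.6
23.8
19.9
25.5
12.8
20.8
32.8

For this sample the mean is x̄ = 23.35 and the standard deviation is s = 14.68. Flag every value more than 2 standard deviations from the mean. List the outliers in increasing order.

Cutoffs at x̄ ± 2s: 23.35 ± 2·14.68 = [-6.01, 52.71].
-20.0: z = -2.95, |z| > 2 → outlier.
54.6: z = 2.13, |z| > 2 → outlier.
Every other value lies within [-6.01, 52.71].

-20.0, 54.6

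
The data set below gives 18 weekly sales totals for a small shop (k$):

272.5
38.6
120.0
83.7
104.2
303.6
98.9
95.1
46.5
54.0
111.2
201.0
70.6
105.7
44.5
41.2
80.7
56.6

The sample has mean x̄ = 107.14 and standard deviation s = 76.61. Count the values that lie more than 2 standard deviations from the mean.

Cutoffs: x̄ ± 2s = [-46.08, 260.36].
Outside the cutoffs: 272.5, 303.6.

2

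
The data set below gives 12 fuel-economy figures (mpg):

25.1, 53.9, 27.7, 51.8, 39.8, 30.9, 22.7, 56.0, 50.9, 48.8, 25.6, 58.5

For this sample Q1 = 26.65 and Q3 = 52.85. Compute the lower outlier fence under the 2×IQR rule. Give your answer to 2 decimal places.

-25.75

IQR = Q3 − Q1 = 52.85 − 26.65 = 26.20.
Lower fence = Q1 − 2·IQR = 26.65 − 52.40 = -25.75.
Upper fence = Q3 + 2·IQR = 52.85 + 52.40 = 105.25.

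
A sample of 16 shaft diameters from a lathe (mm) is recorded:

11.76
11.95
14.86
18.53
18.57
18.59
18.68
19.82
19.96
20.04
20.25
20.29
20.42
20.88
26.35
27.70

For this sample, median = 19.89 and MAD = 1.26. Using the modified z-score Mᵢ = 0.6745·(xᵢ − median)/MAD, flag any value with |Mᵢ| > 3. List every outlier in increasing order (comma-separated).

|Mᵢ| > 3 ⇔ |xᵢ − 19.89| > 3·1.26/0.6745 = 5.60.
So outliers lie outside [14.29, 25.49].
11.76: M = -4.35 → outlier.
11.95: M = -4.25 → outlier.
26.35: M = 3.46 → outlier.
27.70: M = 4.18 → outlier.

11.76, 11.95, 26.35, 27.70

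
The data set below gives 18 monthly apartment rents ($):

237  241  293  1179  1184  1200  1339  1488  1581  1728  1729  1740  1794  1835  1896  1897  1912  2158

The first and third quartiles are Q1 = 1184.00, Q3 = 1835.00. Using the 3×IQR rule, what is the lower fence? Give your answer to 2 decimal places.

IQR = Q3 − Q1 = 1835.00 − 1184.00 = 651.00.
Lower fence = Q1 − 3·IQR = 1184.00 − 1953.00 = -769.00.
Upper fence = Q3 + 3·IQR = 1835.00 + 1953.00 = 3788.00.

-769.00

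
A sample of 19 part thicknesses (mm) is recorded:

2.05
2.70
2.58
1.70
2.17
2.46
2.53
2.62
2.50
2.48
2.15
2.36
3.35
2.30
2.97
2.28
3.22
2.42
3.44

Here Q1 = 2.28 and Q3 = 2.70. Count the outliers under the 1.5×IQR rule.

2

IQR = 0.42; fences at 2.28 − 0.63 = 1.65 and 2.70 + 0.63 = 3.33.
Outside the cutoffs: 3.35, 3.44.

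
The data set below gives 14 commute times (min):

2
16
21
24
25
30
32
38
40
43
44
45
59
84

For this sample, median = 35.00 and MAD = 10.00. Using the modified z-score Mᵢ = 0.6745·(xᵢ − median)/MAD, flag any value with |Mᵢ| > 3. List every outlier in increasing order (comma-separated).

84

|Mᵢ| > 3 ⇔ |xᵢ − 35.00| > 3·10.00/0.6745 = 44.48.
So outliers lie outside [-9.48, 79.48].
84: M = 3.31 → outlier.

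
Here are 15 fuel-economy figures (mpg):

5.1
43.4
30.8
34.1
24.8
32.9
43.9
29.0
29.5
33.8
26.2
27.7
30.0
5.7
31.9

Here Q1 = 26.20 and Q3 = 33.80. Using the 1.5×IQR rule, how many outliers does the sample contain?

2

IQR = 7.60; fences at 26.20 − 11.40 = 14.80 and 33.80 + 11.40 = 45.20.
Outside the cutoffs: 5.1, 5.7.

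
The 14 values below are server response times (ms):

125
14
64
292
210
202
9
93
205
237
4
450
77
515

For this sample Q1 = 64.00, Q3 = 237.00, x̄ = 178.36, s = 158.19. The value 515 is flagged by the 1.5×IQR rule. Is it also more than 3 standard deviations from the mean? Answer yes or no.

z = (515 − 178.36) / 158.19 = 2.13.
|z| = 2.13 ≤ 3.

no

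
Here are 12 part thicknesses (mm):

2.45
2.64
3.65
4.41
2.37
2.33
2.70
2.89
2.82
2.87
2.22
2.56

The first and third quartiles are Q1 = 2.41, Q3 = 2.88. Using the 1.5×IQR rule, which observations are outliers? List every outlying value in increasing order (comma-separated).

IQR = Q3 − Q1 = 2.88 − 2.41 = 0.47.
Lower fence = Q1 − 1.5·IQR = 2.41 − 0.705 = 1.705.
Upper fence = Q3 + 1.5·IQR = 2.88 + 0.705 = 3.585.
3.65 > 3.585 → outlier.
4.41 > 3.585 → outlier.
All remaining values lie within [1.705, 3.585].

3.65, 4.41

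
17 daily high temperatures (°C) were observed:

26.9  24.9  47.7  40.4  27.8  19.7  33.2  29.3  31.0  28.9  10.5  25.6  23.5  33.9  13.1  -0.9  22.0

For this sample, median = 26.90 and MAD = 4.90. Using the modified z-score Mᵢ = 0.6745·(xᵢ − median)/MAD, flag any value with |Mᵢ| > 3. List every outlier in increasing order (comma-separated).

|Mᵢ| > 3 ⇔ |xᵢ − 26.90| > 3·4.90/0.6745 = 21.79.
So outliers lie outside [5.11, 48.69].
-0.9: M = -3.83 → outlier.

-0.9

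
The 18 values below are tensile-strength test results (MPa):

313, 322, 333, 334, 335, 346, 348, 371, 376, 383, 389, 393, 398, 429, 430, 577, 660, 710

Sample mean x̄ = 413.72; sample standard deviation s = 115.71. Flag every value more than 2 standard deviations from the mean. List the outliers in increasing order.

660, 710

Cutoffs at x̄ ± 2s: 413.72 ± 2·115.71 = [182.30, 645.14].
660: z = 2.13, |z| > 2 → outlier.
710: z = 2.56, |z| > 2 → outlier.
Every other value lies within [182.30, 645.14].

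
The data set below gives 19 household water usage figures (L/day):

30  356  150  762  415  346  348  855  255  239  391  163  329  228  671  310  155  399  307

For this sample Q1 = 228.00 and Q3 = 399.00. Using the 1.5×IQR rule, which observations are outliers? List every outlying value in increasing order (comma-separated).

671, 762, 855

IQR = Q3 − Q1 = 399.00 − 228.00 = 171.00.
Lower fence = Q1 − 1.5·IQR = 228.00 − 256.50 = -28.50.
Upper fence = Q3 + 1.5·IQR = 399.00 + 256.50 = 655.50.
671 > 655.50 → outlier.
762 > 655.50 → outlier.
855 > 655.50 → outlier.
All remaining values lie within [-28.50, 655.50].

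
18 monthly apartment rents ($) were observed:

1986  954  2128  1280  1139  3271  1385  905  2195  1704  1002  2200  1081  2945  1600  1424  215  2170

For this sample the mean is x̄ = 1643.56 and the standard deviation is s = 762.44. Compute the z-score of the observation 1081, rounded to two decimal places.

-0.74

z = (1081 − 1643.56) / 762.44 = -0.74.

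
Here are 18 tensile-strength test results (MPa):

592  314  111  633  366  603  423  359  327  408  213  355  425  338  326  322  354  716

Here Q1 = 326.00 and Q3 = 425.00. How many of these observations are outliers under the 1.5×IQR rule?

IQR = 99.00; fences at 326.00 − 148.50 = 177.50 and 425.00 + 148.50 = 573.50.
Outside the cutoffs: 111, 592, 603, 633, 716.

5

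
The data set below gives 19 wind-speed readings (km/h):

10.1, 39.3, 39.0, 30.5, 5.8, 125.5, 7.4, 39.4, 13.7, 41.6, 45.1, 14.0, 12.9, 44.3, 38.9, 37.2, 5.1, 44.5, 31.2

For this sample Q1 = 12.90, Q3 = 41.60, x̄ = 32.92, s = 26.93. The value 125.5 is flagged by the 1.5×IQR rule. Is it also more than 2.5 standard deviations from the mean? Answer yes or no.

yes

z = (125.5 − 32.92) / 26.93 = 3.44.
|z| = 3.44 > 2.5.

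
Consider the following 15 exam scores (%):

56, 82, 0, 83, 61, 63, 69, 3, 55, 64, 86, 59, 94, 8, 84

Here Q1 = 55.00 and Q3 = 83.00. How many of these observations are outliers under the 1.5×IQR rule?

IQR = 28.00; fences at 55.00 − 42.00 = 13.00 and 83.00 + 42.00 = 125.00.
Outside the cutoffs: 0, 3, 8.

3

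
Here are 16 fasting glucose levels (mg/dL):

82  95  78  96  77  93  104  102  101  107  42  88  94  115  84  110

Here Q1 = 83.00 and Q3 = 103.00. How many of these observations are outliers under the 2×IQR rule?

1

IQR = 20.00; fences at 83.00 − 40.00 = 43.00 and 103.00 + 40.00 = 143.00.
Outside the cutoffs: 42.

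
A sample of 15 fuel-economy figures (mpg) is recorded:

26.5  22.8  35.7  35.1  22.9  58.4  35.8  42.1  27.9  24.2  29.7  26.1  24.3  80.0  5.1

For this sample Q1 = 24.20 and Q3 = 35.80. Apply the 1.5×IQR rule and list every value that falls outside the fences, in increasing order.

IQR = Q3 − Q1 = 35.80 − 24.20 = 11.60.
Lower fence = Q1 − 1.5·IQR = 24.20 − 17.40 = 6.80.
Upper fence = Q3 + 1.5·IQR = 35.80 + 17.40 = 53.20.
5.1 < 6.80 → outlier.
58.4 > 53.20 → outlier.
80.0 > 53.20 → outlier.
All remaining values lie within [6.80, 53.20].

5.1, 58.4, 80.0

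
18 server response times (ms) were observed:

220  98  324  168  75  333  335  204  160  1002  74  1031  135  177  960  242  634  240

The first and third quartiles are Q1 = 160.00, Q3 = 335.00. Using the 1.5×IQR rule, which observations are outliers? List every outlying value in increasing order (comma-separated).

IQR = Q3 − Q1 = 335.00 − 160.00 = 175.00.
Lower fence = Q1 − 1.5·IQR = 160.00 − 262.50 = -102.50.
Upper fence = Q3 + 1.5·IQR = 335.00 + 262.50 = 597.50.
634 > 597.50 → outlier.
960 > 597.50 → outlier.
1002 > 597.50 → outlier.
1031 > 597.50 → outlier.
All remaining values lie within [-102.50, 597.50].

634, 960, 1002, 1031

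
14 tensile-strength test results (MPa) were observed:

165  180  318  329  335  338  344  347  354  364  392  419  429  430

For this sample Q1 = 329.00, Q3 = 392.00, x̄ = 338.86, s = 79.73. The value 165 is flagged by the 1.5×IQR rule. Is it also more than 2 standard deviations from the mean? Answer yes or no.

z = (165 − 338.86) / 79.73 = -2.18.
|z| = 2.18 > 2.

yes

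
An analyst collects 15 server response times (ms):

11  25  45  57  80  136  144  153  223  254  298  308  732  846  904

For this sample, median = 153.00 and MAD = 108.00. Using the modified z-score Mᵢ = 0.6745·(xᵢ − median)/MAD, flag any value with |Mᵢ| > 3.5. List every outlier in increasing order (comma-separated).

732, 846, 904

|Mᵢ| > 3.5 ⇔ |xᵢ − 153.00| > 3.5·108.00/0.6745 = 560.42.
So outliers lie outside [-407.42, 713.42].
732: M = 3.62 → outlier.
846: M = 4.33 → outlier.
904: M = 4.69 → outlier.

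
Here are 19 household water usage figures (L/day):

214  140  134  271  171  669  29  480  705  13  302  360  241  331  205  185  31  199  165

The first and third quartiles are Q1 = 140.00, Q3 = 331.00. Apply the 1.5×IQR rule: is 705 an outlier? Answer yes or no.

yes

IQR = Q3 − Q1 = 331.00 − 140.00 = 191.00.
Lower fence = Q1 − 1.5·IQR = 140.00 − 286.50 = -146.50.
Upper fence = Q3 + 1.5·IQR = 331.00 + 286.50 = 617.50.
705 lies above the upper fence.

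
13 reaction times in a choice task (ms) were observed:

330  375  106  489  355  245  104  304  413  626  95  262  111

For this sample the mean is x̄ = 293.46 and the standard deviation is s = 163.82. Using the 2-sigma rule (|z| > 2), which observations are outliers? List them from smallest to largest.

626

Cutoffs at x̄ ± 2s: 293.46 ± 2·163.82 = [-34.18, 621.10].
626: z = 2.03, |z| > 2 → outlier.
Every other value lies within [-34.18, 621.10].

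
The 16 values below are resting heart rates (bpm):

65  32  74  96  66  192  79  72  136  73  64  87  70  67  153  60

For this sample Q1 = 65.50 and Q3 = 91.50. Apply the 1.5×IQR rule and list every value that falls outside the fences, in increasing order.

136, 153, 192

IQR = Q3 − Q1 = 91.50 − 65.50 = 26.00.
Lower fence = Q1 − 1.5·IQR = 65.50 − 39.00 = 26.50.
Upper fence = Q3 + 1.5·IQR = 91.50 + 39.00 = 130.50.
136 > 130.50 → outlier.
153 > 130.50 → outlier.
192 > 130.50 → outlier.
All remaining values lie within [26.50, 130.50].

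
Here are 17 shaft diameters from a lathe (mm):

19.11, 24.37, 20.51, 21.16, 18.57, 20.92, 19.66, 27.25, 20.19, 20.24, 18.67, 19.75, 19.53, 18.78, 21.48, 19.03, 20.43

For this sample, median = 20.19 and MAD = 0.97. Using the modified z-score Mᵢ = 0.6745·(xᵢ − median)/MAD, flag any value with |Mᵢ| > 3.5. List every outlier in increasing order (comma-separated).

27.25

|Mᵢ| > 3.5 ⇔ |xᵢ − 20.19| > 3.5·0.97/0.6745 = 5.03.
So outliers lie outside [15.16, 25.22].
27.25: M = 4.91 → outlier.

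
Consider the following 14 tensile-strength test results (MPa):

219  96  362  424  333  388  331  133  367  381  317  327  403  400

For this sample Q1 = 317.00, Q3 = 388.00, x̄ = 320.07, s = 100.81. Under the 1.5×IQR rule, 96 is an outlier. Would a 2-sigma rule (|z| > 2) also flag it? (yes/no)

yes

z = (96 − 320.07) / 100.81 = -2.22.
|z| = 2.22 > 2.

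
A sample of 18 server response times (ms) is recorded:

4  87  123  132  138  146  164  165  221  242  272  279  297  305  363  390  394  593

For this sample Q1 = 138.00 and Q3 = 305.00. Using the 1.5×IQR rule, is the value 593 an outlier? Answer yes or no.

IQR = Q3 − Q1 = 305.00 − 138.00 = 167.00.
Lower fence = Q1 − 1.5·IQR = 138.00 − 250.50 = -112.50.
Upper fence = Q3 + 1.5·IQR = 305.00 + 250.50 = 555.50.
593 lies above the upper fence.

yes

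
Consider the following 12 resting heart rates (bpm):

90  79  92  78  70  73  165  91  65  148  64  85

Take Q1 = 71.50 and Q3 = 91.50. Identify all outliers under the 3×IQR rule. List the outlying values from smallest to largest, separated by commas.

165

IQR = Q3 − Q1 = 91.50 − 71.50 = 20.00.
Lower fence = Q1 − 3·IQR = 71.50 − 60.00 = 11.50.
Upper fence = Q3 + 3·IQR = 91.50 + 60.00 = 151.50.
165 > 151.50 → outlier.
All remaining values lie within [11.50, 151.50].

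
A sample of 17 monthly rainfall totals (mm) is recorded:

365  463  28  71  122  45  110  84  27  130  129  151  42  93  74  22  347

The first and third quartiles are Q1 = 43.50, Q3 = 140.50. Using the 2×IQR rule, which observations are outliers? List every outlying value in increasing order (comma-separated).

IQR = Q3 − Q1 = 140.50 − 43.50 = 97.00.
Lower fence = Q1 − 2·IQR = 43.50 − 194.00 = -150.50.
Upper fence = Q3 + 2·IQR = 140.50 + 194.00 = 334.50.
347 > 334.50 → outlier.
365 > 334.50 → outlier.
463 > 334.50 → outlier.
All remaining values lie within [-150.50, 334.50].

347, 365, 463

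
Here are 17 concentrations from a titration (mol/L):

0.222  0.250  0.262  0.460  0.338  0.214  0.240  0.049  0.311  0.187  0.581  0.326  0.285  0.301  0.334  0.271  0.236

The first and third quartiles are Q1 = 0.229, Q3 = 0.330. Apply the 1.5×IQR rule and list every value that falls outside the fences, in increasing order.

IQR = Q3 − Q1 = 0.330 − 0.229 = 0.101.
Lower fence = Q1 − 1.5·IQR = 0.229 − 0.1515 = 0.0775.
Upper fence = Q3 + 1.5·IQR = 0.330 + 0.1515 = 0.4815.
0.049 < 0.0775 → outlier.
0.581 > 0.4815 → outlier.
All remaining values lie within [0.0775, 0.4815].

0.049, 0.581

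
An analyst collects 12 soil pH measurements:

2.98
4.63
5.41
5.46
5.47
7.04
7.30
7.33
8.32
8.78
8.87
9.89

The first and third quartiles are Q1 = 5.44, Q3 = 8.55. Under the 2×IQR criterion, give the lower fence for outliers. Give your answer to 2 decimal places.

-0.78

IQR = Q3 − Q1 = 8.55 − 5.44 = 3.11.
Lower fence = Q1 − 2·IQR = 5.44 − 6.22 = -0.78.
Upper fence = Q3 + 2·IQR = 8.55 + 6.22 = 14.77.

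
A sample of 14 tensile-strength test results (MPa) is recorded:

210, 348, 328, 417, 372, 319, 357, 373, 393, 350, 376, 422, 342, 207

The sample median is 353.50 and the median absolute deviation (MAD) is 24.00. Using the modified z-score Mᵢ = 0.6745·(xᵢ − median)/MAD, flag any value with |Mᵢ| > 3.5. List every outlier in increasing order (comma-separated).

207, 210

|Mᵢ| > 3.5 ⇔ |xᵢ − 353.50| > 3.5·24.00/0.6745 = 124.54.
So outliers lie outside [228.96, 478.04].
207: M = -4.12 → outlier.
210: M = -4.03 → outlier.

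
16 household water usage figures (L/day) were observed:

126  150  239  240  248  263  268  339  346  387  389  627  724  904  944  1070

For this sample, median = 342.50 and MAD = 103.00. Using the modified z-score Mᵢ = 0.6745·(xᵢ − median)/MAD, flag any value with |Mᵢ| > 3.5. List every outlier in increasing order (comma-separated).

|Mᵢ| > 3.5 ⇔ |xᵢ − 342.50| > 3.5·103.00/0.6745 = 534.47.
So outliers lie outside [-191.97, 876.97].
904: M = 3.68 → outlier.
944: M = 3.94 → outlier.
1070: M = 4.76 → outlier.

904, 944, 1070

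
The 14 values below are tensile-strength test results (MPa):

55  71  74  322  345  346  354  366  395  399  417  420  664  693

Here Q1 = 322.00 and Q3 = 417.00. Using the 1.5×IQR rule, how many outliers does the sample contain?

IQR = 95.00; fences at 322.00 − 142.50 = 179.50 and 417.00 + 142.50 = 559.50.
Outside the cutoffs: 55, 71, 74, 664, 693.

5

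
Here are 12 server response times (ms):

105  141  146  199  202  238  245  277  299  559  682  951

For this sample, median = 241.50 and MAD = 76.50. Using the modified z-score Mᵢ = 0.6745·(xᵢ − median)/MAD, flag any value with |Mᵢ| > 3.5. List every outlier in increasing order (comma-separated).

682, 951

|Mᵢ| > 3.5 ⇔ |xᵢ − 241.50| > 3.5·76.50/0.6745 = 396.96.
So outliers lie outside [-155.46, 638.46].
682: M = 3.88 → outlier.
951: M = 6.26 → outlier.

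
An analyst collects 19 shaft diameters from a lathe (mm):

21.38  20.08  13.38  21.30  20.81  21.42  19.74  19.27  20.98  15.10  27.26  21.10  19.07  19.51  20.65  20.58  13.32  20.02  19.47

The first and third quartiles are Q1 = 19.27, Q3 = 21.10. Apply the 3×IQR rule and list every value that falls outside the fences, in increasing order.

13.32, 13.38, 27.26

IQR = Q3 − Q1 = 21.10 − 19.27 = 1.83.
Lower fence = Q1 − 3·IQR = 19.27 − 5.49 = 13.78.
Upper fence = Q3 + 3·IQR = 21.10 + 5.49 = 26.59.
13.32 < 13.78 → outlier.
13.38 < 13.78 → outlier.
27.26 > 26.59 → outlier.
All remaining values lie within [13.78, 26.59].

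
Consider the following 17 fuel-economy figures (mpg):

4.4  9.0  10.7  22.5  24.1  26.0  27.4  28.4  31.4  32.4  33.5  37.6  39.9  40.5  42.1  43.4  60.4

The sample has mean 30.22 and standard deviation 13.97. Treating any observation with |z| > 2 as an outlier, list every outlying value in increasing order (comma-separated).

Cutoffs at x̄ ± 2s: 30.22 ± 2·13.97 = [2.28, 58.16].
60.4: z = 2.16, |z| > 2 → outlier.
Every other value lies within [2.28, 58.16].

60.4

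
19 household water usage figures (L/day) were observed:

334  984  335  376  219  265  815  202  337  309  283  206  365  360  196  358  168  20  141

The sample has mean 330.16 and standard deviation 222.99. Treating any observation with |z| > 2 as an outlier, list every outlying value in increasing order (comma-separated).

Cutoffs at x̄ ± 2s: 330.16 ± 2·222.99 = [-115.82, 776.14].
815: z = 2.17, |z| > 2 → outlier.
984: z = 2.93, |z| > 2 → outlier.
Every other value lies within [-115.82, 776.14].

815, 984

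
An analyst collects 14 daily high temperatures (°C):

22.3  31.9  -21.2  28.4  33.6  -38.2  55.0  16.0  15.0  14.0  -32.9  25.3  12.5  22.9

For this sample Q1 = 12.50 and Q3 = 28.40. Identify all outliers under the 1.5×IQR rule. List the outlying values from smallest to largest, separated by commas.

-38.2, -32.9, -21.2, 55.0

IQR = Q3 − Q1 = 28.40 − 12.50 = 15.90.
Lower fence = Q1 − 1.5·IQR = 12.50 − 23.85 = -11.35.
Upper fence = Q3 + 1.5·IQR = 28.40 + 23.85 = 52.25.
-38.2 < -11.35 → outlier.
-32.9 < -11.35 → outlier.
-21.2 < -11.35 → outlier.
55.0 > 52.25 → outlier.
All remaining values lie within [-11.35, 52.25].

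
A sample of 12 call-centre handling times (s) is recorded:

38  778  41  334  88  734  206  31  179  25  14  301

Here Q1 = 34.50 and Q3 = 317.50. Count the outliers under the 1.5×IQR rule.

IQR = 283.00; fences at 34.50 − 424.50 = -390.00 and 317.50 + 424.50 = 742.00.
Outside the cutoffs: 778.

1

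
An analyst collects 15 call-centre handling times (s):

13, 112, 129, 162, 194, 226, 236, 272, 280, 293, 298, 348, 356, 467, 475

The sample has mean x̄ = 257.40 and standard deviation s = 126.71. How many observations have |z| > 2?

Cutoffs: x̄ ± 2s = [3.98, 510.82].
Every value lies within the cutoffs.

0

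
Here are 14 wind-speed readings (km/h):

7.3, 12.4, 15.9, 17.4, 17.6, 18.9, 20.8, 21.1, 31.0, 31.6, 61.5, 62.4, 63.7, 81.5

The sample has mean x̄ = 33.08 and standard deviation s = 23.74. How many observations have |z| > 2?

Cutoffs: x̄ ± 2s = [-14.40, 80.56].
Outside the cutoffs: 81.5.

1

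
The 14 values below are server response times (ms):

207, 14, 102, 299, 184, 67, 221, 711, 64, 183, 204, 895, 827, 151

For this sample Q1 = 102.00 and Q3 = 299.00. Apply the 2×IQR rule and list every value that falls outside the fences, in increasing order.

711, 827, 895

IQR = Q3 − Q1 = 299.00 − 102.00 = 197.00.
Lower fence = Q1 − 2·IQR = 102.00 − 394.00 = -292.00.
Upper fence = Q3 + 2·IQR = 299.00 + 394.00 = 693.00.
711 > 693.00 → outlier.
827 > 693.00 → outlier.
895 > 693.00 → outlier.
All remaining values lie within [-292.00, 693.00].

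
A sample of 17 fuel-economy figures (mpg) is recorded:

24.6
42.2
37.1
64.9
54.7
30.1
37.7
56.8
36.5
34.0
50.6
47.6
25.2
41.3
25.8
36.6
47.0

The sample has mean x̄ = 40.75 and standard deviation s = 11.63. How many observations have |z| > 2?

Cutoffs: x̄ ± 2s = [17.49, 64.01].
Outside the cutoffs: 64.9.

1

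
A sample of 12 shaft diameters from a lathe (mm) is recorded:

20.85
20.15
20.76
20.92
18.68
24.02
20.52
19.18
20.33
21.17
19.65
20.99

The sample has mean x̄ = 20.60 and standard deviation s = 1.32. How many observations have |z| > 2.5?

1

Cutoffs: x̄ ± 2.5s = [17.30, 23.90].
Outside the cutoffs: 24.02.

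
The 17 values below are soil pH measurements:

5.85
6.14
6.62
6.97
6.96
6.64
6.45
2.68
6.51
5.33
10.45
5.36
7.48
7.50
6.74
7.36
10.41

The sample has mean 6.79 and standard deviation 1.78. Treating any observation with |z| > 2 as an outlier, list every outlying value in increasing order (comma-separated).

2.68, 10.41, 10.45

Cutoffs at x̄ ± 2s: 6.79 ± 2·1.78 = [3.23, 10.35].
2.68: z = -2.31, |z| > 2 → outlier.
10.41: z = 2.03, |z| > 2 → outlier.
10.45: z = 2.06, |z| > 2 → outlier.
Every other value lies within [3.23, 10.35].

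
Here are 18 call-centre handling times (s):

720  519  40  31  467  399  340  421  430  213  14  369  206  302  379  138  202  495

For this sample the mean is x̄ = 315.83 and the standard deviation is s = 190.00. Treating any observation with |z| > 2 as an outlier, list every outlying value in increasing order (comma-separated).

Cutoffs at x̄ ± 2s: 315.83 ± 2·190.00 = [-64.17, 695.83].
720: z = 2.13, |z| > 2 → outlier.
Every other value lies within [-64.17, 695.83].

720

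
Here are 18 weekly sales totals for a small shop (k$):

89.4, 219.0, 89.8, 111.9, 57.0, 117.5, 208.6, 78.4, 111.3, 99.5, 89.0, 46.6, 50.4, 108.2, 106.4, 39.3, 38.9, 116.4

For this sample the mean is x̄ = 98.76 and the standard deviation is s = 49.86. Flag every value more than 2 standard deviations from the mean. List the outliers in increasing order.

Cutoffs at x̄ ± 2s: 98.76 ± 2·49.86 = [-0.96, 198.48].
208.6: z = 2.20, |z| > 2 → outlier.
219.0: z = 2.41, |z| > 2 → outlier.
Every other value lies within [-0.96, 198.48].

208.6, 219.0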